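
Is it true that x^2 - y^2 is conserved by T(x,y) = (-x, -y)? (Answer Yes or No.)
Yes

Substitute T(x,y) = (-x, -y) into the expression and compare with the original.

Original: x^2 - y^2
After applying T: (-x)^2 - (-y)^2 = x^2 - y^2

This is identical to the original x^2 - y^2, so the expression is invariant.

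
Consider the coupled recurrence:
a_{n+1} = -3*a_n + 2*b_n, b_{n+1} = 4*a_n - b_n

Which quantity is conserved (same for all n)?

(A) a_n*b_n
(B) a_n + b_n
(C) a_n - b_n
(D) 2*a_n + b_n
B

Replace a_n by a_{n+1} = -3*a_n + 2*b_n and b_n by b_{n+1} = 4*a_n - b_n in each option and simplify:
(A) a_n*b_n  ->  (-3*a_n + 2*b_n)*(4*a_n - b_n) = -12*a_n^2 + 11*a_n*b_n - 2*b_n^2   [not conserved]
(B) a_n + b_n  ->  (-3*a_n + 2*b_n) + (4*a_n - b_n) = a_n + b_n   [conserved]
(C) a_n - b_n  ->  (-3*a_n + 2*b_n) - (4*a_n - b_n) = -7*a_n + 3*b_n   [not conserved]
(D) 2*a_n + b_n  ->  2*(-3*a_n + 2*b_n) + (4*a_n - b_n) = -2*a_n + 3*b_n   [not conserved]

Only (B) a_n + b_n returns to itself after one step, so it is the conserved quantity.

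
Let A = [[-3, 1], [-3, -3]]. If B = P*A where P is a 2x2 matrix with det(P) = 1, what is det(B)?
12

By the multiplicative property of determinants, det(B) = det(P*A) = det(P) * det(A) = det(A),
so the determinant is invariant under multiplication by any determinant-1 matrix; we just need det(A).

det(A) = (-3)(-3) - (1)(-3) = 9 - (-3) = 12

Therefore det(B) = 1 * 12 = 12.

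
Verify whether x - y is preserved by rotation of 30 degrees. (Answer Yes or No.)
No

Applying rotation by 30 degrees: x' = x*cos(30 degrees) - y*sin(30 degrees) = sqrt(3)x/2 - y/2, y' = x*sin(30 degrees) + y*cos(30 degrees) = x/2 + sqrt(3)y/2

Substituting into x - y:
(sqrt(3)x/2 - y/2) - (x/2 + sqrt(3)y/2)
= -x/2 + sqrt(3)x/2 - sqrt(3)y/2 - y/2

This differs from the original expression x - y, so it is NOT invariant.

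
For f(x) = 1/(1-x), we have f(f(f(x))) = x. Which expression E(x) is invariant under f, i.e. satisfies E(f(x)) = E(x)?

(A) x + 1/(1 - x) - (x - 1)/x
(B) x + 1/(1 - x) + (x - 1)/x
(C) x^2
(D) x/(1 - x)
B

Replace x by f(x) = 1/(1 - x) in each option and simplify. As a quick numerical cross-check, also compare E(3) with E(f(3)) = E(-1/2).

(A) x + 1/(1 - x) - (x - 1)/x  ->  (1/(1 - x)) + 1/(1 - (1/(1 - x))) - ((1/(1 - x)) - 1)/(1/(1 - x)) = (x^2(1 - x) - x + (x - 1)^2)/(x(x - 1)); check: E(3) = 11/6 but E(-1/2) = -17/6.   [not invariant]
(B) x + 1/(1 - x) + (x - 1)/x  ->  (1/(1 - x)) + 1/(1 - (1/(1 - x))) + ((1/(1 - x)) - 1)/(1/(1 - x)), which simplifies back to x + 1/(1 - x) + (x - 1)/x; check: E(3) = 19/6, E(-1/2) = 19/6.   [invariant]
(C) x^2  ->  (1/(1 - x))^2 = (x - 1)^(-2); check: E(3) = 9 but E(-1/2) = 1/4.   [not invariant]
(D) x/(1 - x)  ->  (1/(1 - x))/(1 - (1/(1 - x))) = -1/x; check: E(3) = -3/2 but E(-1/2) = -1/3.   [not invariant]

Only (B) is unchanged. Indeed f(f(x)) = 1/(1 - 1/(1-x)) = (1-x)/(-x) = (x-1)/x, so E(x) = x + f(x) + f(f(x)) is the sum over the whole 3-cycle; applying f just permutes the three terms cyclically (x -> f(x) -> f(f(x)) -> x), leaving the sum unchanged.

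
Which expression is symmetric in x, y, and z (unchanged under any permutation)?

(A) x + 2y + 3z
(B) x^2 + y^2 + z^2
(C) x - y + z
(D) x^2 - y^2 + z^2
B

A symmetric expression is unchanged when the variables are permuted; here the transformation to test is the swap (x, y) -> (y, x).
A symmetric expression must survive every permutation; the single swap x <-> y already eliminates the distractors, and the keyed expression is also unchanged by x <-> z and y <-> z (each variable enters it in exactly the same way).
Substitute the transformed coordinates into each option and compare with the original:
(A) x + 2y + 3z  ->  (y) + 2(x) + 3z = 2x + y + 3z   [differs from x + 2y + 3z: not invariant]
(B) x^2 + y^2 + z^2  ->  (y)^2 + (x)^2 + z^2 = x^2 + y^2 + z^2   [equals x^2 + y^2 + z^2: invariant]
(C) x - y + z  ->  (y) - (x) + z = -x + y + z   [differs from x - y + z: not invariant]
(D) x^2 - y^2 + z^2  ->  (y)^2 - (x)^2 + z^2 = -x^2 + y^2 + z^2   [differs from x^2 - y^2 + z^2: not invariant]

Only option (B), x^2 + y^2 + z^2, is unchanged by the transformation.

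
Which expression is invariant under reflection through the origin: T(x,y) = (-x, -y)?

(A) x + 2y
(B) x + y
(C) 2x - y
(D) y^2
D

The map is reflection through the origin: T(x,y) = (-x, -y).
Substitute the transformed coordinates into each option and compare with the original:
(A) x + 2y  ->  (-x) + 2(-y) = -x - 2y   [differs from x + 2y: not invariant]
(B) x + y  ->  (-x) + (-y) = -x - y   [differs from x + y: not invariant]
(C) 2x - y  ->  2(-x) - (-y) = -2x + y   [differs from 2x - y: not invariant]
(D) y^2  ->  (-y)^2 = y^2   [equals y^2: invariant]

Only option (D), y^2, is unchanged by the transformation.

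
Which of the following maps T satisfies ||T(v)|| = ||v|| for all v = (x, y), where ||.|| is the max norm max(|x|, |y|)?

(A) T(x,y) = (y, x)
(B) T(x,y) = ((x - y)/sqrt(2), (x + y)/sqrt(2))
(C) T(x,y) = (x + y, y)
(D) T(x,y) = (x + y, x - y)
A

A transformation preserves a norm if ||T(v)|| = ||v|| for every v; a single vector where the norm changes rules an option out.

(A) T(x,y) = (y, x): preserves the norm -- it only permutes the coordinates and/or flips signs, which leaves max(|x|, |y|) unchanged.
(B) T(x,y) = ((x - y)/sqrt(2), (x + y)/sqrt(2)): v = (1, 0) has norm max(|1|, |0|) = 1, but T(v) = (sqrt(2)/2, sqrt(2)/2) has norm sqrt(2)/2 -- not preserved.
(C) T(x,y) = (x + y, y): v = (1, 1) has norm max(|1|, |1|) = 1, but T(v) = (2, 1) has norm 2 -- not preserved.
(D) T(x,y) = (x + y, x - y): v = (1, 1) has norm max(|1|, |1|) = 1, but T(v) = (2, 0) has norm 2 -- not preserved.

Therefore the answer is (A).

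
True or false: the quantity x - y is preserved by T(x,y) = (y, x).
False

Substitute T(x,y) = (y, x) into the expression and compare with the original.

Original: x - y
After applying T: (y) - (x) = -x + y

This differs from the original x - y (difference: -2x + 2y), so the expression is NOT invariant.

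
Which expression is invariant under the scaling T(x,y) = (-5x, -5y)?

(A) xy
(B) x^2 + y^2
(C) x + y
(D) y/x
D

Under the uniform scaling T(x,y) = (-5x, -5y):
Substitute the transformed coordinates into each option and compare with the original:
(A) xy  ->  (-5x)(-5y) = 25xy   [differs from xy: not invariant]
(B) x^2 + y^2  ->  (-5x)^2 + (-5y)^2 = 25x^2 + 25y^2   [differs from x^2 + y^2: not invariant]
(C) x + y  ->  (-5x) + (-5y) = -5x - 5y   [differs from x + y: not invariant]
(D) y/x  ->  (-5y)/(-5x) = y/x   [equals y/x: invariant]

Only option (D), y/x, is unchanged by the transformation.
The common factor -5 cancels in a ratio of coordinates, while sums, products and sums of squares pick up factors of -5 or 25.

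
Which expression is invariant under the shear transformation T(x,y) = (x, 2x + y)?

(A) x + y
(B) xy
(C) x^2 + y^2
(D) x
D

Under the shear T(x,y) = (x, 2x + y):
Substitute the transformed coordinates into each option and compare with the original:
(A) x + y  ->  (x) + (2x + y) = 3x + y   [differs from x + y: not invariant]
(B) xy  ->  (x)(2x + y) = 2x^2 + xy   [differs from xy: not invariant]
(C) x^2 + y^2  ->  (x)^2 + (2x + y)^2 = 5x^2 + 4xy + y^2   [differs from x^2 + y^2: not invariant]
(D) x  ->  (x) = x   [equals x: invariant]

Only option (D), x, is unchanged by the transformation.
A vertical shear moves points parallel to the y-axis, so the x-coordinate (and any function of x alone) is unchanged.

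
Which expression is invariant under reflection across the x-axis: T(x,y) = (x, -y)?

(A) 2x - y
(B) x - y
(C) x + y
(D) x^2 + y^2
D

The map is reflection across the x-axis: T(x,y) = (x, -y).
Substitute the transformed coordinates into each option and compare with the original:
(A) 2x - y  ->  2(x) - (-y) = 2x + y   [differs from 2x - y: not invariant]
(B) x - y  ->  (x) - (-y) = x + y   [differs from x - y: not invariant]
(C) x + y  ->  (x) + (-y) = x - y   [differs from x + y: not invariant]
(D) x^2 + y^2  ->  (x)^2 + (-y)^2 = x^2 + y^2   [equals x^2 + y^2: invariant]

Only option (D), x^2 + y^2, is unchanged by the transformation.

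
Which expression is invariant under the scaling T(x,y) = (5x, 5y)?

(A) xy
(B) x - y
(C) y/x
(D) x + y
C

Under the uniform scaling T(x,y) = (5x, 5y):
Substitute the transformed coordinates into each option and compare with the original:
(A) xy  ->  (5x)(5y) = 25xy   [differs from xy: not invariant]
(B) x - y  ->  (5x) - (5y) = 5x - 5y   [differs from x - y: not invariant]
(C) y/x  ->  (5y)/(5x) = y/x   [equals y/x: invariant]
(D) x + y  ->  (5x) + (5y) = 5x + 5y   [differs from x + y: not invariant]

Only option (C), y/x, is unchanged by the transformation.
The common factor 5 cancels in a ratio of coordinates, while sums, products and sums of squares pick up factors of 5 or 25.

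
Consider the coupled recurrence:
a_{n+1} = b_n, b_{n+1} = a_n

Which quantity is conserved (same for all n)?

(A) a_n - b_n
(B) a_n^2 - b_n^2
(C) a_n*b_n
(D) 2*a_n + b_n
C

Replace a_n by a_{n+1} = b_n and b_n by b_{n+1} = a_n in each option and simplify:
(A) a_n - b_n  ->  (b_n) - (a_n) = -a_n + b_n   [not conserved]
(B) a_n^2 - b_n^2  ->  (b_n)^2 - (a_n)^2 = -a_n^2 + b_n^2   [not conserved]
(C) a_n*b_n  ->  (b_n)*(a_n) = a_n*b_n   [conserved]
(D) 2*a_n + b_n  ->  2*(b_n) + (a_n) = a_n + 2*b_n   [not conserved]

Only (C) a_n*b_n returns to itself after one step, so it is the conserved quantity.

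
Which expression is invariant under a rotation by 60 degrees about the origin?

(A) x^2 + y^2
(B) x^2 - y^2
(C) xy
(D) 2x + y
A

A rotation by 60 degrees sends (x, y) to (x/2 - sqrt(3)y/2, sqrt(3)x/2 + y/2).
Substitute the transformed coordinates into each option and compare with the original:
(A) x^2 + y^2  ->  (x/2 - sqrt(3)y/2)^2 + (sqrt(3)x/2 + y/2)^2 = x^2 + y^2   [equals x^2 + y^2: invariant]
(B) x^2 - y^2  ->  (x/2 - sqrt(3)y/2)^2 - (sqrt(3)x/2 + y/2)^2 = -x^2/2 - sqrt(3)xy + y^2/2   [differs from x^2 - y^2: not invariant]
(C) xy  ->  (x/2 - sqrt(3)y/2)(sqrt(3)x/2 + y/2) = sqrt(3)x^2/4 - xy/2 - sqrt(3)y^2/4   [differs from xy: not invariant]
(D) 2x + y  ->  2(x/2 - sqrt(3)y/2) + (sqrt(3)x/2 + y/2) = sqrt(3)x/2 + x - sqrt(3)y + y/2   [differs from 2x + y: not invariant]

Only option (A), x^2 + y^2, is unchanged by the transformation.
Geometrically, x^2 + y^2 is the squared distance from the origin, which every rotation about the origin preserves.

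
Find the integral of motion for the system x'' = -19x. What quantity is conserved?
E = (x')^2 + 19x^2

Multiply the equation by x':
x' * x'' = -19x * x'
The left side is d/dt[(x')^2/2] and the right side is d/dt[-19x^2/2], so
d/dt[(x')^2/2 + 19x^2/2] = 0, i.e. (x')^2/2 + 19x^2/2 = constant.
Multiplying by 2, the integral of motion is E = (x')^2 + 19x^2.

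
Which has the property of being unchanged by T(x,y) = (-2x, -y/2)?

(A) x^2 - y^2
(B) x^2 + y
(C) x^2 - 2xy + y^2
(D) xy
D

An expression E(x,y) is invariant under T if E(T(x,y)) = E(x,y). Here T(x,y) = (-2x, -y/2).
Substitute the transformed coordinates into each option and compare with the original:
(A) x^2 - y^2  ->  (-2x)^2 - (-y/2)^2 = 4x^2 - y^2/4   [differs from x^2 - y^2: not invariant]
(B) x^2 + y  ->  (-2x)^2 + (-y/2) = 4x^2 - y/2   [differs from x^2 + y: not invariant]
(C) x^2 - 2xy + y^2  ->  (-2x)^2 - 2(-2x)(-y/2) + (-y/2)^2 = 4x^2 - 2xy + y^2/4   [differs from x^2 - 2xy + y^2: not invariant]
(D) xy  ->  (-2x)(-y/2) = xy   [equals xy: invariant]

Only option (D), xy, is unchanged by the transformation.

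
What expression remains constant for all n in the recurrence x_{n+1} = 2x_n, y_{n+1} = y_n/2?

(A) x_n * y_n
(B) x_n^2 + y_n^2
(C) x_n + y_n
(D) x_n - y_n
A

For the recurrence x_{n+1} = 2x_n, y_{n+1} = y_n/2:

x_{n+1} * y_{n+1} = (2x_n) * (y_n/2) = x_n * y_n
The product is conserved.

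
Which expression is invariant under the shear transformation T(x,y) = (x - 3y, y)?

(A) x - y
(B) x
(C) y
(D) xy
C

Under the shear T(x,y) = (x - 3y, y):
Substitute the transformed coordinates into each option and compare with the original:
(A) x - y  ->  (x - 3y) - (y) = x - 4y   [differs from x - y: not invariant]
(B) x  ->  (x - 3y) = x - 3y   [differs from x: not invariant]
(C) y  ->  (y) = y   [equals y: invariant]
(D) xy  ->  (x - 3y)(y) = xy - 3y^2   [differs from xy: not invariant]

Only option (C), y, is unchanged by the transformation.
A horizontal shear moves points parallel to the x-axis, so the y-coordinate (and any function of y alone) is unchanged.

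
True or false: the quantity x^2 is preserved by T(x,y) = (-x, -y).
True

Substitute T(x,y) = (-x, -y) into the expression and compare with the original.

Original: x^2
After applying T: (-x)^2 = x^2

This is identical to the original x^2, so the expression is invariant.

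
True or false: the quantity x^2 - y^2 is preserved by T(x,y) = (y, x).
False

Substitute T(x,y) = (y, x) into the expression and compare with the original.

Original: x^2 - y^2
After applying T: (y)^2 - (x)^2 = -x^2 + y^2

This differs from the original x^2 - y^2 (difference: -2x^2 + 2y^2), so the expression is NOT invariant.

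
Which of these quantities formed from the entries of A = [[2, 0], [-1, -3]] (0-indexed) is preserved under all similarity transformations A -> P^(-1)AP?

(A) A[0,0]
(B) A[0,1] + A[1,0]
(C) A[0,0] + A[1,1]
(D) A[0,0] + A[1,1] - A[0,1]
C

A[0,0] + A[1,1] is the trace of A. By the cyclic property of the trace, tr(P^(-1)AP) = tr(APP^(-1)) = tr(A), so it is the same for every matrix similar to A.

The other combinations are not similarity invariants. For example, take P = [[1, 1], [1, 2]] (det P = 1), so P^(-1) = [[2, -1], [-1, 1]] and
B = P^(-1)AP = [[8, 11], [-6, -9]].
Evaluating each option on A and on B:
(A) A[0,0]: 2 for A, 8 for B -> changes
(B) A[0,1] + A[1,0]: -1 for A, 5 for B -> changes
(C) A[0,0] + A[1,1]: -1 for A, -1 for B -> unchanged
(D) A[0,0] + A[1,1] - A[0,1]: -1 for A, -12 for B -> changes

Only (C) A[0,0] + A[1,1] = -1 survives (and it does so for every P, not just this one), so it is the invariant.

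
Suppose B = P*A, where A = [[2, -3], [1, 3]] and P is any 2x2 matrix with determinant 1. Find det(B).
9

By the multiplicative property of determinants, det(B) = det(P*A) = det(P) * det(A) = det(A),
so the determinant is invariant under multiplication by any determinant-1 matrix; we just need det(A).

det(A) = (2)(3) - (-3)(1) = 6 - (-3) = 9

Therefore det(B) = 1 * 9 = 9.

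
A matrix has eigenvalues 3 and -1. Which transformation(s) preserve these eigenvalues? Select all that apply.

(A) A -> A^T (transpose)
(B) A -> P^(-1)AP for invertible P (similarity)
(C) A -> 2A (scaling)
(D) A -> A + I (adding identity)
A and B

Eigenvalues are preserved by:
1. Similarity transformations: A -> P^(-1)AP (same characteristic polynomial)
2. Transpose: A^T has the same eigenvalues as A

Eigenvalues are NOT preserved by:
- Adding identity: eigenvalues become 3+1, -1+1
- Scaling: eigenvalues become 6, -2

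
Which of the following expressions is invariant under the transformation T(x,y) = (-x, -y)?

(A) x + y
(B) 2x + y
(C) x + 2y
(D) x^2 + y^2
D

An expression E(x,y) is invariant under T if E(T(x,y)) = E(x,y). Here T(x,y) = (-x, -y).
Substitute the transformed coordinates into each option and compare with the original:
(A) x + y  ->  (-x) + (-y) = -x - y   [differs from x + y: not invariant]
(B) 2x + y  ->  2(-x) + (-y) = -2x - y   [differs from 2x + y: not invariant]
(C) x + 2y  ->  (-x) + 2(-y) = -x - 2y   [differs from x + 2y: not invariant]
(D) x^2 + y^2  ->  (-x)^2 + (-y)^2 = x^2 + y^2   [equals x^2 + y^2: invariant]

Only option (D), x^2 + y^2, is unchanged by the transformation.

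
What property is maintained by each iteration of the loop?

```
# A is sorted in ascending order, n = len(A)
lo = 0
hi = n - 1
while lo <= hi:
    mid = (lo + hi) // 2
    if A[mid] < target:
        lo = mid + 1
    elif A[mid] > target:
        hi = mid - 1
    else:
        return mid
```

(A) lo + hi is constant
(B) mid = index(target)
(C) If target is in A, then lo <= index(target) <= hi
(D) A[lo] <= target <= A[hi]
C

A loop invariant must hold before the first iteration and be re-established by every execution of the body.

(C) If target is in A, then lo <= index(target) <= hi: Before the loop [lo, hi] = [0, n-1] covers every index. When A[mid] < target, sortedness puts target strictly to the right of mid, so setting lo = mid + 1 keeps index(target) in [lo, hi]; symmetrically for hi = mid - 1. Hence 'if target is in A then lo <= index(target) <= hi' holds after every iteration, and when lo > hi it proves target is absent.

The other options fail:
(A) lo + hi is constant: each iteration moves exactly one of lo, hi, so lo + hi changes (e.g. 0 + (n-1) becomes (mid+1) + (n-1)).
(B) mid = index(target): mid is just the current probe; it equals index(target) only on the iteration that returns.
(D) A[lo] <= target <= A[hi]: fails when target is not in A (e.g. target < A[0] already violates it before the loop), so it is not maintained in general.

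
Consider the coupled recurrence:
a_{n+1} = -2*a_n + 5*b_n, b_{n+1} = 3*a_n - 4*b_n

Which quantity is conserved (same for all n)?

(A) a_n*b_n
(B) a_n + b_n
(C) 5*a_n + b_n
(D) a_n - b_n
B

Replace a_n by a_{n+1} = -2*a_n + 5*b_n and b_n by b_{n+1} = 3*a_n - 4*b_n in each option and simplify:
(A) a_n*b_n  ->  (-2*a_n + 5*b_n)*(3*a_n - 4*b_n) = -6*a_n^2 + 23*a_n*b_n - 20*b_n^2   [not conserved]
(B) a_n + b_n  ->  (-2*a_n + 5*b_n) + (3*a_n - 4*b_n) = a_n + b_n   [conserved]
(C) 5*a_n + b_n  ->  5*(-2*a_n + 5*b_n) + (3*a_n - 4*b_n) = -7*a_n + 21*b_n   [not conserved]
(D) a_n - b_n  ->  (-2*a_n + 5*b_n) - (3*a_n - 4*b_n) = -5*a_n + 9*b_n   [not conserved]

Only (B) a_n + b_n returns to itself after one step, so it is the conserved quantity.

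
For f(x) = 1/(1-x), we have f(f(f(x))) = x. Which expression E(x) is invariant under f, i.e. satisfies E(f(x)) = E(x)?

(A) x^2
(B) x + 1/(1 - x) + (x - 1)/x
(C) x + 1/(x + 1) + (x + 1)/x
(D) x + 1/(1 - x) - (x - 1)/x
B

Replace x by f(x) = 1/(1 - x) in each option and simplify. As a quick numerical cross-check, also compare E(3) with E(f(3)) = E(-1/2).

(A) x^2  ->  (1/(1 - x))^2 = (x - 1)^(-2); check: E(3) = 9 but E(-1/2) = 1/4.   [not invariant]
(B) x + 1/(1 - x) + (x - 1)/x  ->  (1/(1 - x)) + 1/(1 - (1/(1 - x))) + ((1/(1 - x)) - 1)/(1/(1 - x)), which simplifies back to x + 1/(1 - x) + (x - 1)/x; check: E(3) = 19/6, E(-1/2) = 19/6.   [invariant]
(C) x + 1/(x + 1) + (x + 1)/x  ->  (1/(1 - x)) + 1/((1/(1 - x)) + 1) + ((1/(1 - x)) + 1)/(1/(1 - x)) = (-x^3 + 6x^2 - 11x + 7)/(x^2 - 3x + 2); check: E(3) = 55/12 but E(-1/2) = 1/2.   [not invariant]
(D) x + 1/(1 - x) - (x - 1)/x  ->  (1/(1 - x)) + 1/(1 - (1/(1 - x))) - ((1/(1 - x)) - 1)/(1/(1 - x)) = (x^2(1 - x) - x + (x - 1)^2)/(x(x - 1)); check: E(3) = 11/6 but E(-1/2) = -17/6.   [not invariant]

Only (B) is unchanged. Indeed f(f(x)) = 1/(1 - 1/(1-x)) = (1-x)/(-x) = (x-1)/x, so E(x) = x + f(x) + f(f(x)) is the sum over the whole 3-cycle; applying f just permutes the three terms cyclically (x -> f(x) -> f(f(x)) -> x), leaving the sum unchanged.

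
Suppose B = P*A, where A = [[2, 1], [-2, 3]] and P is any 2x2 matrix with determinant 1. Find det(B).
8

By the multiplicative property of determinants, det(B) = det(P*A) = det(P) * det(A) = det(A),
so the determinant is invariant under multiplication by any determinant-1 matrix; we just need det(A).

det(A) = (2)(3) - (1)(-2) = 6 - (-2) = 8

Therefore det(B) = 1 * 8 = 8.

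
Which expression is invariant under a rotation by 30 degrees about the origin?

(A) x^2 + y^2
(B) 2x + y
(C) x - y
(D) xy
A

A rotation by 30 degrees sends (x, y) to (sqrt(3)x/2 - y/2, x/2 + sqrt(3)y/2).
Substitute the transformed coordinates into each option and compare with the original:
(A) x^2 + y^2  ->  (sqrt(3)x/2 - y/2)^2 + (x/2 + sqrt(3)y/2)^2 = x^2 + y^2   [equals x^2 + y^2: invariant]
(B) 2x + y  ->  2(sqrt(3)x/2 - y/2) + (x/2 + sqrt(3)y/2) = x/2 + sqrt(3)x - y + sqrt(3)y/2   [differs from 2x + y: not invariant]
(C) x - y  ->  (sqrt(3)x/2 - y/2) - (x/2 + sqrt(3)y/2) = -x/2 + sqrt(3)x/2 - sqrt(3)y/2 - y/2   [differs from x - y: not invariant]
(D) xy  ->  (sqrt(3)x/2 - y/2)(x/2 + sqrt(3)y/2) = sqrt(3)x^2/4 + xy/2 - sqrt(3)y^2/4   [differs from xy: not invariant]

Only option (A), x^2 + y^2, is unchanged by the transformation.
Geometrically, x^2 + y^2 is the squared distance from the origin, which every rotation about the origin preserves.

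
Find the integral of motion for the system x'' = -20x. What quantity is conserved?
E = (x')^2 + 20x^2

Multiply the equation by x':
x' * x'' = -20x * x'
The left side is d/dt[(x')^2/2] and the right side is d/dt[-20x^2/2], so
d/dt[(x')^2/2 + 20x^2/2] = 0, i.e. (x')^2/2 + 20x^2/2 = constant.
Multiplying by 2, the integral of motion is E = (x')^2 + 20x^2.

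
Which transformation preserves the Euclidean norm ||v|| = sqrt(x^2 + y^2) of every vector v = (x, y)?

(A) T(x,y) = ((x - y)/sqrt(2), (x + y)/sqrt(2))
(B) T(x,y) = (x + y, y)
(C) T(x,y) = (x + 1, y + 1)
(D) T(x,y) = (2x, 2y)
A

A transformation preserves a norm if ||T(v)|| = ||v|| for every v; a single vector where the norm changes rules an option out.

(A) T(x,y) = ((x - y)/sqrt(2), (x + y)/sqrt(2)): preserves the norm -- it is an orthogonal map (a rotation/reflection), and (sqrt(2)(x - y)/2)^2 + (sqrt(2)(x + y)/2)^2 simplifies to x^2 + y^2.
(B) T(x,y) = (x + y, y): v = (0, 1) has norm sqrt((0)^2 + (1)^2) = 1, but T(v) = (1, 1) has norm sqrt(2) -- not preserved.
(C) T(x,y) = (x + 1, y + 1): v = (1, 0) has norm sqrt((1)^2 + (0)^2) = 1, but T(v) = (2, 1) has norm sqrt(5) -- not preserved.
(D) T(x,y) = (2x, 2y): v = (1, 0) has norm sqrt((1)^2 + (0)^2) = 1, but T(v) = (2, 0) has norm 2 -- not preserved.

Therefore the answer is (A).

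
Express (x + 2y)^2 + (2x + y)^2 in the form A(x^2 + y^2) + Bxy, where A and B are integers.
5(x^2 + y^2) + 8xy

Expanding: (x + 2y)^2 = x^2 + 4xy + 4y^2
(2x + y)^2 = 4x^2 + 4xy + y^2
Sum = (1+4)(x^2+y^2) + 8xy = 5(x^2 + y^2) + 8xy
This is symmetric in x and y.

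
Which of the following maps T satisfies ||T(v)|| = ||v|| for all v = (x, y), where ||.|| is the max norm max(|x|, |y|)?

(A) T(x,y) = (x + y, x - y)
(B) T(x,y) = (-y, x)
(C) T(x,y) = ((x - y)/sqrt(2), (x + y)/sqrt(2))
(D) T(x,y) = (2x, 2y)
B

A transformation preserves a norm if ||T(v)|| = ||v|| for every v; a single vector where the norm changes rules an option out.

(A) T(x,y) = (x + y, x - y): v = (1, 1) has norm max(|1|, |1|) = 1, but T(v) = (2, 0) has norm 2 -- not preserved.
(B) T(x,y) = (-y, x): preserves the norm -- it only permutes the coordinates and/or flips signs, which leaves max(|x|, |y|) unchanged.
(C) T(x,y) = ((x - y)/sqrt(2), (x + y)/sqrt(2)): v = (1, 0) has norm max(|1|, |0|) = 1, but T(v) = (sqrt(2)/2, sqrt(2)/2) has norm sqrt(2)/2 -- not preserved.
(D) T(x,y) = (2x, 2y): v = (1, 0) has norm max(|1|, |0|) = 1, but T(v) = (2, 0) has norm 2 -- not preserved.

Therefore the answer is (B).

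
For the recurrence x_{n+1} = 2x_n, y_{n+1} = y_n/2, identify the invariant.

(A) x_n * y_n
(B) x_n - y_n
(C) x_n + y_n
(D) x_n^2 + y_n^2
A

For the recurrence x_{n+1} = 2x_n, y_{n+1} = y_n/2:

x_{n+1} * y_{n+1} = (2x_n) * (y_n/2) = x_n * y_n
The product is conserved.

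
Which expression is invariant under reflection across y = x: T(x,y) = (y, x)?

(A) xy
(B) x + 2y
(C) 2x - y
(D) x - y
A

The map is reflection across y = x: T(x,y) = (y, x).
Substitute the transformed coordinates into each option and compare with the original:
(A) xy  ->  (y)(x) = xy   [equals xy: invariant]
(B) x + 2y  ->  (y) + 2(x) = 2x + y   [differs from x + 2y: not invariant]
(C) 2x - y  ->  2(y) - (x) = -x + 2y   [differs from 2x - y: not invariant]
(D) x - y  ->  (y) - (x) = -x + y   [differs from x - y: not invariant]

Only option (A), xy, is unchanged by the transformation.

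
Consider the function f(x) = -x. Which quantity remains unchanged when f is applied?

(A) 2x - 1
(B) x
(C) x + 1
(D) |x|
D

For f(x) = -x:
Applying f replaces x by -x. Since |-x| = |x|, the absolute value is unchanged by f, whereas x -> -x, 2x - 1 -> -2x - 1 and x + 1 -> -x + 1 all change.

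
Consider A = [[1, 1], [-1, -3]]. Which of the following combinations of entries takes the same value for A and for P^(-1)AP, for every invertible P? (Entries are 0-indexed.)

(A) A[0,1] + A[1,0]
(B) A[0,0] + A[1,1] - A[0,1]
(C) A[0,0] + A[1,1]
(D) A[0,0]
C

A[0,0] + A[1,1] is the trace of A. By the cyclic property of the trace, tr(P^(-1)AP) = tr(APP^(-1)) = tr(A), so it is the same for every matrix similar to A.

The other combinations are not similarity invariants. For example, take P = [[2, 1], [1, 1]] (det P = 1), so P^(-1) = [[1, -1], [-1, 2]] and
B = P^(-1)AP = [[8, 6], [-13, -10]].
Evaluating each option on A and on B:
(A) A[0,1] + A[1,0]: 0 for A, -7 for B -> changes
(B) A[0,0] + A[1,1] - A[0,1]: -3 for A, -8 for B -> changes
(C) A[0,0] + A[1,1]: -2 for A, -2 for B -> unchanged
(D) A[0,0]: 1 for A, 8 for B -> changes

Only (C) A[0,0] + A[1,1] = -2 survives (and it does so for every P, not just this one), so it is the invariant.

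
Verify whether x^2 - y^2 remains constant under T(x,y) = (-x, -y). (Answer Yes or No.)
Yes

Substitute T(x,y) = (-x, -y) into the expression and compare with the original.

Original: x^2 - y^2
After applying T: (-x)^2 - (-y)^2 = x^2 - y^2

This is identical to the original x^2 - y^2, so the expression is invariant.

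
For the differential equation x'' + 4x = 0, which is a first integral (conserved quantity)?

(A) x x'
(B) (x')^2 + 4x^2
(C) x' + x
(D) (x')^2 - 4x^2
B

A first integral I satisfies dI/dt = 0 along every solution. Differentiate each option and use the equation of motion:
(A) d/dt[x x'] = (x')^2 + x x'' = (x')^2 - 4x^2, not identically 0
(B) d/dt[(x')^2 + 4x^2] = 2x'x'' + 8x x' = 2x'(-4x) + 8x x' = 0
(C) d/dt[x' + x] = x'' + x' = -4x + x', not identically 0
(D) d/dt[(x')^2 - 4x^2] = 2x'x'' - 8x x' = -16x x', not identically 0

Only (B) has zero time-derivative. So the energy-like quantity (x')^2 + 4x^2 is the first integral.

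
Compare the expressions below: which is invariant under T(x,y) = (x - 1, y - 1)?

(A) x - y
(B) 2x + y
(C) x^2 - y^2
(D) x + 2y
A

An expression E(x,y) is invariant under T if E(T(x,y)) = E(x,y). Here T(x,y) = (x - 1, y - 1).
Substitute the transformed coordinates into each option and compare with the original:
(A) x - y  ->  (x - 1) - (y - 1) = x - y   [equals x - y: invariant]
(B) 2x + y  ->  2(x - 1) + (y - 1) = 2x + y - 3   [differs from 2x + y: not invariant]
(C) x^2 - y^2  ->  (x - 1)^2 - (y - 1)^2 = x^2 - 2x - y^2 + 2y   [differs from x^2 - y^2: not invariant]
(D) x + 2y  ->  (x - 1) + 2(y - 1) = x + 2y - 3   [differs from x + 2y: not invariant]

Only option (A), x - y, is unchanged by the transformation.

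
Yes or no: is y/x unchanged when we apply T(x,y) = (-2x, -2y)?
Yes

Substitute T(x,y) = (-2x, -2y) into the expression and compare with the original.

Original: y/x
After applying T: (-2y)/(-2x) = y/x

This is identical to the original y/x, so the expression is invariant.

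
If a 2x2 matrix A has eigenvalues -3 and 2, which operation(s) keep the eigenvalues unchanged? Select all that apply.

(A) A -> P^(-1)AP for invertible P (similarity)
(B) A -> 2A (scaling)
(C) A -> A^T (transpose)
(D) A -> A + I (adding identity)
A and C

Eigenvalues are preserved by:
1. Similarity transformations: A -> P^(-1)AP (same characteristic polynomial)
2. Transpose: A^T has the same eigenvalues as A

Eigenvalues are NOT preserved by:
- Adding identity: eigenvalues become -3+1, 2+1
- Scaling: eigenvalues become -6, 4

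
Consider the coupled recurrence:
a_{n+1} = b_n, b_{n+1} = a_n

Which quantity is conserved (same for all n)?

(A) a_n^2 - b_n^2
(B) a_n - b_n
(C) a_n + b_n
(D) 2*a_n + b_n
C

Replace a_n by a_{n+1} = b_n and b_n by b_{n+1} = a_n in each option and simplify:
(A) a_n^2 - b_n^2  ->  (b_n)^2 - (a_n)^2 = -a_n^2 + b_n^2   [not conserved]
(B) a_n - b_n  ->  (b_n) - (a_n) = -a_n + b_n   [not conserved]
(C) a_n + b_n  ->  (b_n) + (a_n) = a_n + b_n   [conserved]
(D) 2*a_n + b_n  ->  2*(b_n) + (a_n) = a_n + 2*b_n   [not conserved]

Only (C) a_n + b_n returns to itself after one step, so it is the conserved quantity.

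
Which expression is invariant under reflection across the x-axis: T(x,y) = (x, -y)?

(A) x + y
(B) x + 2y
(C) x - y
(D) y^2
D

The map is reflection across the x-axis: T(x,y) = (x, -y).
Substitute the transformed coordinates into each option and compare with the original:
(A) x + y  ->  (x) + (-y) = x - y   [differs from x + y: not invariant]
(B) x + 2y  ->  (x) + 2(-y) = x - 2y   [differs from x + 2y: not invariant]
(C) x - y  ->  (x) - (-y) = x + y   [differs from x - y: not invariant]
(D) y^2  ->  (-y)^2 = y^2   [equals y^2: invariant]

Only option (D), y^2, is unchanged by the transformation.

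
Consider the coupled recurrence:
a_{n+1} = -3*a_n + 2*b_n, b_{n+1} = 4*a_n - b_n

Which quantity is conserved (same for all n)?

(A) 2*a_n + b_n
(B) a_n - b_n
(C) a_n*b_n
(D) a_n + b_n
D

Replace a_n by a_{n+1} = -3*a_n + 2*b_n and b_n by b_{n+1} = 4*a_n - b_n in each option and simplify:
(A) 2*a_n + b_n  ->  2*(-3*a_n + 2*b_n) + (4*a_n - b_n) = -2*a_n + 3*b_n   [not conserved]
(B) a_n - b_n  ->  (-3*a_n + 2*b_n) - (4*a_n - b_n) = -7*a_n + 3*b_n   [not conserved]
(C) a_n*b_n  ->  (-3*a_n + 2*b_n)*(4*a_n - b_n) = -12*a_n^2 + 11*a_n*b_n - 2*b_n^2   [not conserved]
(D) a_n + b_n  ->  (-3*a_n + 2*b_n) + (4*a_n - b_n) = a_n + b_n   [conserved]

Only (D) a_n + b_n returns to itself after one step, so it is the conserved quantity.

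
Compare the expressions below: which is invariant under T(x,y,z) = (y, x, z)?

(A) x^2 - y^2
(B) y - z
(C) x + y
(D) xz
C

Apply T(x,y,z) = (y, x, z) to each option, i.e. replace (x, y, z) by the transformed coordinates.
Substitute the transformed coordinates into each option and compare with the original:
(A) x^2 - y^2  ->  (y)^2 - (x)^2 = -x^2 + y^2   [differs from x^2 - y^2: not invariant]
(B) y - z  ->  (x) - (z) = x - z   [differs from y - z: not invariant]
(C) x + y  ->  (y) + (x) = x + y   [equals x + y: invariant]
(D) xz  ->  (y)(z) = yz   [differs from xz: not invariant]

Only option (C), x + y, is unchanged by the transformation.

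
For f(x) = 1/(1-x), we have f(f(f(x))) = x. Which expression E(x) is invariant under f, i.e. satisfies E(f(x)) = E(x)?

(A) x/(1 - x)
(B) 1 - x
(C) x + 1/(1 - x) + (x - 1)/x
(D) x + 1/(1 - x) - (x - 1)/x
C

Replace x by f(x) = 1/(1 - x) in each option and simplify. As a quick numerical cross-check, also compare E(4) with E(f(4)) = E(-1/3).

(A) x/(1 - x)  ->  (1/(1 - x))/(1 - (1/(1 - x))) = -1/x; check: E(4) = -4/3 but E(-1/3) = -1/4.   [not invariant]
(B) 1 - x  ->  1 - (1/(1 - x)) = x/(x - 1); check: E(4) = -3 but E(-1/3) = 4/3.   [not invariant]
(C) x + 1/(1 - x) + (x - 1)/x  ->  (1/(1 - x)) + 1/(1 - (1/(1 - x))) + ((1/(1 - x)) - 1)/(1/(1 - x)), which simplifies back to x + 1/(1 - x) + (x - 1)/x; check: E(4) = 53/12, E(-1/3) = 53/12.   [invariant]
(D) x + 1/(1 - x) - (x - 1)/x  ->  (1/(1 - x)) + 1/(1 - (1/(1 - x))) - ((1/(1 - x)) - 1)/(1/(1 - x)) = (x^2(1 - x) - x + (x - 1)^2)/(x(x - 1)); check: E(4) = 35/12 but E(-1/3) = -43/12.   [not invariant]

Only (C) is unchanged. Indeed f(f(x)) = 1/(1 - 1/(1-x)) = (1-x)/(-x) = (x-1)/x, so E(x) = x + f(x) + f(f(x)) is the sum over the whole 3-cycle; applying f just permutes the three terms cyclically (x -> f(x) -> f(f(x)) -> x), leaving the sum unchanged.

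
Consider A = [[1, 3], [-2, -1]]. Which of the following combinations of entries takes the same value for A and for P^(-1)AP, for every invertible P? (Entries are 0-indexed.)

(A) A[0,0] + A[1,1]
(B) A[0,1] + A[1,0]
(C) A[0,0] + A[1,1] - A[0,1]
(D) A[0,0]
A

A[0,0] + A[1,1] is the trace of A. By the cyclic property of the trace, tr(P^(-1)AP) = tr(APP^(-1)) = tr(A), so it is the same for every matrix similar to A.

The other combinations are not similarity invariants. For example, take P = [[2, 1], [1, 1]] (det P = 1), so P^(-1) = [[1, -1], [-1, 2]] and
B = P^(-1)AP = [[10, 7], [-15, -10]].
Evaluating each option on A and on B:
(A) A[0,0] + A[1,1]: 0 for A, 0 for B -> unchanged
(B) A[0,1] + A[1,0]: 1 for A, -8 for B -> changes
(C) A[0,0] + A[1,1] - A[0,1]: -3 for A, -7 for B -> changes
(D) A[0,0]: 1 for A, 10 for B -> changes

Only (A) A[0,0] + A[1,1] = 0 survives (and it does so for every P, not just this one), so it is the invariant.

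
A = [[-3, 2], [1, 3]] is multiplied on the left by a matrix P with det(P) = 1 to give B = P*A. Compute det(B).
-11

By the multiplicative property of determinants, det(B) = det(P*A) = det(P) * det(A) = det(A),
so the determinant is invariant under multiplication by any determinant-1 matrix; we just need det(A).

det(A) = (-3)(3) - (2)(1) = -9 - 2 = -11

Therefore det(B) = 1 * (-11) = -11.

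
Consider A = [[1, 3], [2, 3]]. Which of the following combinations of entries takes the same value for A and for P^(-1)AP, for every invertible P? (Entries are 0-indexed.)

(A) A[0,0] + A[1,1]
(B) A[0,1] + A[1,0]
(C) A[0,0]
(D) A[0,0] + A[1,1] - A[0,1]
A

A[0,0] + A[1,1] is the trace of A. By the cyclic property of the trace, tr(P^(-1)AP) = tr(APP^(-1)) = tr(A), so it is the same for every matrix similar to A.

The other combinations are not similarity invariants. For example, take P = [[1, 2], [0, 1]] (det P = 1), so P^(-1) = [[1, -2], [0, 1]] and
B = P^(-1)AP = [[-3, -9], [2, 7]].
Evaluating each option on A and on B:
(A) A[0,0] + A[1,1]: 4 for A, 4 for B -> unchanged
(B) A[0,1] + A[1,0]: 5 for A, -7 for B -> changes
(C) A[0,0]: 1 for A, -3 for B -> changes
(D) A[0,0] + A[1,1] - A[0,1]: 1 for A, 13 for B -> changes

Only (A) A[0,0] + A[1,1] = 4 survives (and it does so for every P, not just this one), so it is the invariant.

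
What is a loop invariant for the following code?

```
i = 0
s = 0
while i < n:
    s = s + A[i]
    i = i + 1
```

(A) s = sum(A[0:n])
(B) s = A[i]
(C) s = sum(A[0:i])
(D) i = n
C

A loop invariant must hold before the first iteration and be re-established by every execution of the body.

(C) s = sum(A[0:i]): Initially i = 0 and s = 0 = sum of the empty slice A[0:0]. If s = sum(A[0:i]) holds at the top of an iteration, the body sets s to sum(A[0:i]) + A[i] = sum(A[0:i+1]) and then i to i+1, so s = sum(A[0:i]) holds again. At exit i = n, giving s = sum(A[0:n]).

The other options fail:
(A) s = sum(A[0:n]): false before the loop (s = 0, not the full sum) -- it only becomes true at exit.
(B) s = A[i]: after the first iteration s = A[0] but i = 1, so s = A[i] compares s with the wrong element (and fails in general).
(D) i = n: false initially (i = 0); it is the exit condition, not an invariant.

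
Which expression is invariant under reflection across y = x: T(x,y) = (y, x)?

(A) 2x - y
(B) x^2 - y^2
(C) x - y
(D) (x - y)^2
D

The map is reflection across y = x: T(x,y) = (y, x).
Substitute the transformed coordinates into each option and compare with the original:
(A) 2x - y  ->  2(y) - (x) = -x + 2y   [differs from 2x - y: not invariant]
(B) x^2 - y^2  ->  (y)^2 - (x)^2 = -x^2 + y^2   [differs from x^2 - y^2: not invariant]
(C) x - y  ->  (y) - (x) = -x + y   [differs from x - y: not invariant]
(D) (x - y)^2  ->  ((y) - (x))^2 = x^2 - 2xy + y^2   [equals (x - y)^2: invariant]

Only option (D), (x - y)^2, is unchanged by the transformation.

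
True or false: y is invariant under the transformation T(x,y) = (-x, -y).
False

Substitute T(x,y) = (-x, -y) into the expression and compare with the original.

Original: y
After applying T: (-y) = -y

This differs from the original y (difference: -2y), so the expression is NOT invariant.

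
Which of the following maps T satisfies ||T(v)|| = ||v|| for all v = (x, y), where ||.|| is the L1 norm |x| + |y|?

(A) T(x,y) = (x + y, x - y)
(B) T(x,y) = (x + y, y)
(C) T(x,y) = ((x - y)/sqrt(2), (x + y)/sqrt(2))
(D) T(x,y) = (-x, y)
D

A transformation preserves a norm if ||T(v)|| = ||v|| for every v; a single vector where the norm changes rules an option out.

(A) T(x,y) = (x + y, x - y): v = (1, 0) has norm |1| + |0| = 1, but T(v) = (1, 1) has norm 2 -- not preserved.
(B) T(x,y) = (x + y, y): v = (0, 1) has norm |0| + |1| = 1, but T(v) = (1, 1) has norm 2 -- not preserved.
(C) T(x,y) = ((x - y)/sqrt(2), (x + y)/sqrt(2)): v = (1, 0) has norm |1| + |0| = 1, but T(v) = (sqrt(2)/2, sqrt(2)/2) has norm sqrt(2) -- not preserved.
(D) T(x,y) = (-x, y): preserves the norm -- it only permutes the coordinates and/or flips signs, which leaves |x| + |y| unchanged.

Therefore the answer is (D).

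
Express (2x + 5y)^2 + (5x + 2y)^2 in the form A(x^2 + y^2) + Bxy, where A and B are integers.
29(x^2 + y^2) + 40xy

Expanding: (2x + 5y)^2 = 4x^2 + 20xy + 25y^2
(5x + 2y)^2 = 25x^2 + 20xy + 4y^2
Sum = (4+25)(x^2+y^2) + 40xy = 29(x^2 + y^2) + 40xy
This is symmetric in x and y.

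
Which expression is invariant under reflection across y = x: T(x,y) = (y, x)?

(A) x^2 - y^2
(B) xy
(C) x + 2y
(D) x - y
B

The map is reflection across y = x: T(x,y) = (y, x).
Substitute the transformed coordinates into each option and compare with the original:
(A) x^2 - y^2  ->  (y)^2 - (x)^2 = -x^2 + y^2   [differs from x^2 - y^2: not invariant]
(B) xy  ->  (y)(x) = xy   [equals xy: invariant]
(C) x + 2y  ->  (y) + 2(x) = 2x + y   [differs from x + 2y: not invariant]
(D) x - y  ->  (y) - (x) = -x + y   [differs from x - y: not invariant]

Only option (B), xy, is unchanged by the transformation.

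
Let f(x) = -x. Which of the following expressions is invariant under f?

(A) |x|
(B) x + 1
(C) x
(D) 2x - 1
A

For f(x) = -x:
Applying f replaces x by -x. Since |-x| = |x|, the absolute value is unchanged by f, whereas x -> -x, 2x - 1 -> -2x - 1 and x + 1 -> -x + 1 all change.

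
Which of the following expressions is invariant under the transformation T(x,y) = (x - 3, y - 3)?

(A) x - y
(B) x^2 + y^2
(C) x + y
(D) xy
A

An expression E(x,y) is invariant under T if E(T(x,y)) = E(x,y). Here T(x,y) = (x - 3, y - 3).
Substitute the transformed coordinates into each option and compare with the original:
(A) x - y  ->  (x - 3) - (y - 3) = x - y   [equals x - y: invariant]
(B) x^2 + y^2  ->  (x - 3)^2 + (y - 3)^2 = x^2 - 6x + y^2 - 6y + 18   [differs from x^2 + y^2: not invariant]
(C) x + y  ->  (x - 3) + (y - 3) = x + y - 6   [differs from x + y: not invariant]
(D) xy  ->  (x - 3)(y - 3) = xy - 3x - 3y + 9   [differs from xy: not invariant]

Only option (A), x - y, is unchanged by the transformation.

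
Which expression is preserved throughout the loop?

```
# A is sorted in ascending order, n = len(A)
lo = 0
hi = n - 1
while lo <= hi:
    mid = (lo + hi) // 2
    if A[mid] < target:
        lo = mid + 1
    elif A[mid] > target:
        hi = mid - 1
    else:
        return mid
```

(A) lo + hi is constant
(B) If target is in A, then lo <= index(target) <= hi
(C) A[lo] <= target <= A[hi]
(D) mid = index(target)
B

A loop invariant must hold before the first iteration and be re-established by every execution of the body.

(B) If target is in A, then lo <= index(target) <= hi: Before the loop [lo, hi] = [0, n-1] covers every index. When A[mid] < target, sortedness puts target strictly to the right of mid, so setting lo = mid + 1 keeps index(target) in [lo, hi]; symmetrically for hi = mid - 1. Hence 'if target is in A then lo <= index(target) <= hi' holds after every iteration, and when lo > hi it proves target is absent.

The other options fail:
(A) lo + hi is constant: each iteration moves exactly one of lo, hi, so lo + hi changes (e.g. 0 + (n-1) becomes (mid+1) + (n-1)).
(C) A[lo] <= target <= A[hi]: fails when target is not in A (e.g. target < A[0] already violates it before the loop), so it is not maintained in general.
(D) mid = index(target): mid is just the current probe; it equals index(target) only on the iteration that returns.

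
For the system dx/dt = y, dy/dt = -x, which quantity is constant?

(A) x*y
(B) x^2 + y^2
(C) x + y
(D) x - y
B

A first integral I satisfies dI/dt = 0 along every solution. Differentiate each option and use the equation of motion:
(A) d/dt[x*y] = (dx/dt)y + x(dy/dt) = y^2 - x^2, not identically 0
(B) d/dt[x^2 + y^2] = 2x*dx/dt + 2y*dy/dt = 2x*y + 2y*(-x) = 0
(C) d/dt[x + y] = y + (-x) = y - x, not identically 0
(D) d/dt[x - y] = y - (-x) = x + y, not identically 0

Only (B) has zero time-derivative. So x^2 + y^2 (the squared radius; trajectories are circles) is the conserved quantity.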